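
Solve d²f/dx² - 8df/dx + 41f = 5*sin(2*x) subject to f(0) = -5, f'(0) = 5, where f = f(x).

f = 16*cos(2*x)/325 + 37*sin(2*x)/325 - 1641*cos(5*x)*exp(4*x)/325 + 1623*exp(4*x)*sin(5*x)/325

Characteristic equation r² - 8r + 41 = 0 has discriminant (-8)² - 4·(41) = -100 < 0, so r = 4 ± 5i.
Hence f_h = C1*cos(5*x)*exp(4*x) + C2*exp(4*x)*sin(5*x).
Try f_p = A*cos(2*x) + B*sin(2*x). Substituting and equating the coefficients of cos(2x) and sin(2x) gives A = 16/325, B = 37/325, so f_p = 16*cos(2*x)/325 + 37*sin(2*x)/325.
General solution: f = 16*cos(2*x)/325 + 37*sin(2*x)/325 + C1*cos(5*x)*exp(4*x) + C2*exp(4*x)*sin(5*x).
Apply the initial conditions: f(0) = 16/325 + C1 = -5 and f'(0) = 74/325 + 4*C1 + 5*C2 = 5. Solving gives C1 = -1641/325, C2 = 1623/325.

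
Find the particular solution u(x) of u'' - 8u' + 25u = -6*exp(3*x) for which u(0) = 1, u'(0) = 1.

Characteristic equation r² - 8r + 25 = 0 has discriminant (-8)² - 4·(25) = -36 < 0, so r = 4 ± 3i.
Hence u_h = C1*cos(3*x)*exp(4*x) + C2*exp(4*x)*sin(3*x).
Try u_p = A*exp(3*x). Substituting into the equation and dividing by exp(3*x) gives A = -3/5, so u_p = -3*exp(3*x)/5.
General solution: u = -3*exp(3*x)/5 + C1*cos(3*x)*exp(4*x) + C2*exp(4*x)*sin(3*x).
Apply the initial conditions: u(0) = -3/5 + C1 = 1 and u'(0) = -9/5 + 3*C2 + 4*C1 = 1. Solving gives C1 = 8/5, C2 = -6/5.

u = -3*exp(3*x)/5 - 6*exp(4*x)*sin(3*x)/5 + 8*cos(3*x)*exp(4*x)/5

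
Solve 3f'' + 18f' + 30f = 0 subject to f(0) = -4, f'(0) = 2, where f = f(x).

f = -10*exp(-3*x)*sin(x) - 4*cos(x)*exp(-3*x)

Divide through by 3: f'' + 6f' + 10f = 0.
Characteristic equation r² + 6r + 10 = 0 has discriminant (6)² - 4·(10) = -4 < 0, so r = -3 ± i.
Hence f_h = C1*cos(x)*exp(-3*x) + C2*exp(-3*x)*sin(x).
Apply the initial conditions: f(0) = C1 = -4 and f'(0) = C2 - 3*C1 = 2. Solving gives C1 = -4, C2 = -10.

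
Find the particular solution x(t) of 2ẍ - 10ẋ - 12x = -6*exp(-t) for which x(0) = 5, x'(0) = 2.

x = 46*exp(6*t)/49 + 199*exp(-t)/49 + 3*t*exp(-t)/7

Divide through by 2: x'' - 5x' - 6x = -3*exp(-t).
Characteristic equation r² - 5r - 6 = 0 factors as (r - 6)(r + 1) = 0, so r = 6, -1.
Hence x_h = C1*exp(6*t) + C2*exp(-t).
Since exp(-t) solves the homogeneous equation (r = -1 is a root of multiplicity 1), multiply the trial by t. Try x_p = A*t*exp(-t). Substituting into the equation and dividing by exp(-t) gives A = 3/7, so x_p = 3*t*exp(-t)/7.
General solution: x = C1*exp(6*t) + C2*exp(-t) + 3*t*exp(-t)/7.
Apply the initial conditions: x(0) = C1 + C2 = 5 and x'(0) = 3/7 - C2 + 6*C1 = 2. Solving gives C1 = 46/49, C2 = 199/49.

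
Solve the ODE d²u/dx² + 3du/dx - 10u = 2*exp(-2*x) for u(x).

u = -exp(-2*x)/6 + C1*exp(2*x) + C2*exp(-5*x)

Characteristic equation r² + 3r - 10 = 0 factors as (r - 2)(r + 5) = 0, so r = 2, -5.
Hence u_h = C1*exp(2*x) + C2*exp(-5*x).
Try u_p = A*exp(-2*x). Substituting into the equation and dividing by exp(-2*x) gives A = -1/6, so u_p = -exp(-2*x)/6.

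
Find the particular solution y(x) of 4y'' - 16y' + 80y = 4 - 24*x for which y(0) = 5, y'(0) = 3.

y = -1/100 - 3*x/10 - 42*exp(2*x)*sin(4*x)/25 + 501*cos(4*x)*exp(2*x)/100

Divide through by 4: y'' - 4y' + 20y = 1 - 6*x.
Characteristic equation r² - 4r + 20 = 0 has discriminant (-4)² - 4·(20) = -64 < 0, so r = 2 ± 4i.
Hence y_h = C1*cos(4*x)*exp(2*x) + C2*exp(2*x)*sin(4*x).
For the particular solution try y_p = A0 + A1*x. Substituting and matching coefficients of each power of x gives A0 = -1/100, A1 = -3/10, so y_p = -1/100 - 3*x/10.
General solution: y = -1/100 - 3*x/10 + C1*cos(4*x)*exp(2*x) + C2*exp(2*x)*sin(4*x).
Apply the initial conditions: y(0) = -1/100 + C1 = 5 and y'(0) = -3/10 + 2*C1 + 4*C2 = 3. Solving gives C1 = 501/100, C2 = -42/25.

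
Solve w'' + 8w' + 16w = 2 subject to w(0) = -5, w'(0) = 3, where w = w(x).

Characteristic equation r² + 8r + 16 = 0 has discriminant (8)² - 4·(16) = 0, so r = -4 is a repeated root.
Hence w_h = (C1 + C2*x)*exp(-4*x).
For the particular solution try w_p = A0. Substituting and matching coefficients of each power of x gives A0 = 1/8, so w_p = 1/8.
General solution: w = 1/8 + C1*exp(-4*x) + C2*x*exp(-4*x).
Apply the initial conditions: w(0) = 1/8 + C1 = -5 and w'(0) = C2 - 4*C1 = 3. Solving gives C1 = -41/8, C2 = -35/2.

w = 1/8 - 41*exp(-4*x)/8 - 35*x*exp(-4*x)/2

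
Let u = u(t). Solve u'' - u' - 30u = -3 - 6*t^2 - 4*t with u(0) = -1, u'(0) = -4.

Characteristic equation r² - r - 30 = 0 factors as (r + 5)(r - 6) = 0, so r = -5, 6.
Hence u_h = C1*exp(-5*t) + C2*exp(6*t).
For the particular solution try u_p = A0 + A1*t + A2*t^2. Substituting and matching coefficients of each power of t gives A0 = 41/375, A1 = 3/25, A2 = 1/5, so u_p = 41/375 + t^2/5 + 3*t/25.
General solution: u = 41/375 + t^2/5 + 3*t/25 + C1*exp(-5*t) + C2*exp(6*t).
Apply the initial conditions: u(0) = 41/375 + C1 + C2 = -1 and u'(0) = 3/25 - 5*C1 + 6*C2 = -4. Solving gives C1 = -317/1375, C2 = -29/33.

u = 41/375 - 317*exp(-5*t)/1375 - 29*exp(6*t)/33 + t**2/5 + 3*t/25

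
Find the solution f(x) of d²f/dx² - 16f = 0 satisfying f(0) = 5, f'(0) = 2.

Characteristic equation r² - 16 = 0 factors as (r + 4)(r - 4) = 0, so r = -4, 4.
Hence f_h = C1*exp(-4*x) + C2*exp(4*x).
Apply the initial conditions: f(0) = C1 + C2 = 5 and f'(0) = -4*C1 + 4*C2 = 2. Solving gives C1 = 9/4, C2 = 11/4.

f = 9*exp(-4*x)/4 + 11*exp(4*x)/4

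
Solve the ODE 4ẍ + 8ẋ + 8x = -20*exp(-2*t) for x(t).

x = -5*exp(-2*t)/2 + C1*cos(t)*exp(-t) + C2*exp(-t)*sin(t)

Divide through by 4: x'' + 2x' + 2x = -5*exp(-2*t).
Characteristic equation r² + 2r + 2 = 0 has discriminant (2)² - 4·(2) = -4 < 0, so r = -1 ± i.
Hence x_h = C1*cos(t)*exp(-t) + C2*exp(-t)*sin(t).
Try x_p = A*exp(-2*t). Substituting into the equation and dividing by exp(-2*t) gives A = -5/2, so x_p = -5*exp(-2*t)/2.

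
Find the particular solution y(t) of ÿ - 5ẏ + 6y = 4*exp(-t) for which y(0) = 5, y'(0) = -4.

y = -13*exp(3*t) + exp(-t)/3 + 53*exp(2*t)/3

Characteristic equation r² - 5r + 6 = 0 factors as (r - 3)(r - 2) = 0, so r = 3, 2.
Hence y_h = C1*exp(3*t) + C2*exp(2*t).
Try y_p = A*exp(-t). Substituting into the equation and dividing by exp(-t) gives A = 1/3, so y_p = exp(-t)/3.
General solution: y = exp(-t)/3 + C1*exp(3*t) + C2*exp(2*t).
Apply the initial conditions: y(0) = 1/3 + C1 + C2 = 5 and y'(0) = -1/3 + 2*C2 + 3*C1 = -4. Solving gives C1 = -13, C2 = 53/3.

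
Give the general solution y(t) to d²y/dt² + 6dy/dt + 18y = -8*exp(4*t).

Characteristic equation r² + 6r + 18 = 0 has discriminant (6)² - 4·(18) = -36 < 0, so r = -3 ± 3i.
Hence y_h = C1*cos(3*t)*exp(-3*t) + C2*exp(-3*t)*sin(3*t).
Try y_p = A*exp(4*t). Substituting into the equation and dividing by exp(4*t) gives A = -4/29, so y_p = -4*exp(4*t)/29.

y = -4*exp(4*t)/29 + C1*cos(3*t)*exp(-3*t) + C2*exp(-3*t)*sin(3*t)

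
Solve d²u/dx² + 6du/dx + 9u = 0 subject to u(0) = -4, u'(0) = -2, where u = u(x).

u = -4*exp(-3*x) - 14*x*exp(-3*x)

Characteristic equation r² + 6r + 9 = 0 has discriminant (6)² - 4·(9) = 0, so r = -3 is a repeated root.
Hence u_h = (C1 + C2*x)*exp(-3*x).
Apply the initial conditions: u(0) = C1 = -4 and u'(0) = C2 - 3*C1 = -2. Solving gives C1 = -4, C2 = -14.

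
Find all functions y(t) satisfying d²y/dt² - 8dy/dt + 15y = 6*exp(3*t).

y = C1*exp(5*t) + C2*exp(3*t) - 3*t*exp(3*t)

Characteristic equation r² - 8r + 15 = 0 factors as (r - 5)(r - 3) = 0, so r = 5, 3.
Hence y_h = C1*exp(5*t) + C2*exp(3*t).
Since exp(3*t) solves the homogeneous equation (r = 3 is a root of multiplicity 1), multiply the trial by t. Try y_p = A*t*exp(3*t). Substituting into the equation and dividing by exp(3*t) gives A = -3, so y_p = -3*t*exp(3*t).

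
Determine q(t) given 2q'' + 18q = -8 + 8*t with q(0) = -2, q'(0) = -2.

q = -4/9 - 22*sin(3*t)/27 - 14*cos(3*t)/9 + 4*t/9

Divide through by 2: q'' + 9q = -4 + 4*t.
Characteristic equation r² + 9 = 0 has discriminant (0)² - 4·(9) = -36 < 0, so r = ± 3i.
Hence q_h = C1*cos(3*t) + C2*sin(3*t).
For the particular solution try q_p = A0 + A1*t. Substituting and matching coefficients of each power of t gives A0 = -4/9, A1 = 4/9, so q_p = -4/9 + 4*t/9.
General solution: q = -4/9 + 4*t/9 + C1*cos(3*t) + C2*sin(3*t).
Apply the initial conditions: q(0) = -4/9 + C1 = -2 and q'(0) = 4/9 + 3*C2 = -2. Solving gives C1 = -14/9, C2 = -22/27.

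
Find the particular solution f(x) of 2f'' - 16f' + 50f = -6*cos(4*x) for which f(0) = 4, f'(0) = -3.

Divide through by 2: f'' - 8f' + 25f = -3*cos(4*x).
Characteristic equation r² - 8r + 25 = 0 has discriminant (-8)² - 4·(25) = -36 < 0, so r = 4 ± 3i.
Hence f_h = C1*cos(3*x)*exp(4*x) + C2*exp(4*x)*sin(3*x).
Try f_p = A*cos(4*x) + B*sin(4*x). Substituting and equating the coefficients of cos(4x) and sin(4x) gives A = -27/1105, B = 96/1105, so f_p = -27*cos(4*x)/1105 + 96*sin(4*x)/1105.
General solution: f = -27*cos(4*x)/1105 + 96*sin(4*x)/1105 + C1*cos(3*x)*exp(4*x) + C2*exp(4*x)*sin(3*x).
Apply the initial conditions: f(0) = -27/1105 + C1 = 4 and f'(0) = 384/1105 + 3*C2 + 4*C1 = -3. Solving gives C1 = 4447/1105, C2 = -21487/3315.

f = -27*cos(4*x)/1105 + 96*sin(4*x)/1105 - 21487*exp(4*x)*sin(3*x)/3315 + 4447*cos(3*x)*exp(4*x)/1105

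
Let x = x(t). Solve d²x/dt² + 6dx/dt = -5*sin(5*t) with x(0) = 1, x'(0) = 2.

x = 7/6 - 97*exp(-6*t)/366 + 5*sin(5*t)/61 + 6*cos(5*t)/61

Characteristic equation r² + 6r = 0 factors as (r + 6)r = 0, so r = -6, 0.
Hence x_h = C1*exp(-6*t) + C2.
Try x_p = A*cos(5*t) + B*sin(5*t). Substituting and equating the coefficients of cos(5t) and sin(5t) gives A = 6/61, B = 5/61, so x_p = 5*sin(5*t)/61 + 6*cos(5*t)/61.
General solution: x = C2 + 5*sin(5*t)/61 + 6*cos(5*t)/61 + C1*exp(-6*t).
Apply the initial conditions: x(0) = 6/61 + C1 + C2 = 1 and x'(0) = 25/61 - 6*C1 = 2. Solving gives C1 = -97/366, C2 = 7/6.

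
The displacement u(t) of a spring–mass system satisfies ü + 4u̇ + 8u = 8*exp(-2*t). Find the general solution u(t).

Characteristic equation r² + 4r + 8 = 0 has discriminant (4)² - 4·(8) = -16 < 0, so r = -2 ± 2i.
Hence u_h = C1*cos(2*t)*exp(-2*t) + C2*exp(-2*t)*sin(2*t).
Try u_p = A*exp(-2*t). Substituting into the equation and dividing by exp(-2*t) gives A = 2, so u_p = 2*exp(-2*t).

u = 2*exp(-2*t) + C1*cos(2*t)*exp(-2*t) + C2*exp(-2*t)*sin(2*t)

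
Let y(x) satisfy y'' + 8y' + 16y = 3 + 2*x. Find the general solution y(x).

y = 1/8 + x/8 + C1*exp(-4*x) + C2*x*exp(-4*x)

Characteristic equation r² + 8r + 16 = 0 has discriminant (8)² - 4·(16) = 0, so r = -4 is a repeated root.
Hence y_h = (C1 + C2*x)*exp(-4*x).
For the particular solution try y_p = A0 + A1*x. Substituting and matching coefficients of each power of x gives A0 = 1/8, A1 = 1/8, so y_p = 1/8 + x/8.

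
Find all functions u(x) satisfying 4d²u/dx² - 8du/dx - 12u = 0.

Divide through by 4: u'' - 2u' - 3u = 0.
Characteristic equation r² - 2r - 3 = 0 factors as (r - 3)(r + 1) = 0, so r = 3, -1.
Hence u_h = C1*exp(3*x) + C2*exp(-x).

u = C1*exp(3*x) + C2*exp(-x)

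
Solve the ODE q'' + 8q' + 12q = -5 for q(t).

Characteristic equation r² + 8r + 12 = 0 factors as (r + 2)(r + 6) = 0, so r = -2, -6.
Hence q_h = C1*exp(-2*t) + C2*exp(-6*t).
For the particular solution try q_p = A0. Substituting and matching coefficients of each power of t gives A0 = -5/12, so q_p = -5/12.

q = -5/12 + C1*exp(-2*t) + C2*exp(-6*t)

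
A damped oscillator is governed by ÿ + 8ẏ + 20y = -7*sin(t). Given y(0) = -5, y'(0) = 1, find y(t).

y = -133*sin(t)/425 + 56*cos(t)/425 - 4083*exp(-4*t)*sin(2*t)/425 - 2181*cos(2*t)*exp(-4*t)/425

Characteristic equation r² + 8r + 20 = 0 has discriminant (8)² - 4·(20) = -16 < 0, so r = -4 ± 2i.
Hence y_h = C1*cos(2*t)*exp(-4*t) + C2*exp(-4*t)*sin(2*t).
Try y_p = A*cos(t) + B*sin(t). Substituting and equating the coefficients of cos(t) and sin(t) gives A = 56/425, B = -133/425, so y_p = -133*sin(t)/425 + 56*cos(t)/425.
General solution: y = -133*sin(t)/425 + 56*cos(t)/425 + C1*cos(2*t)*exp(-4*t) + C2*exp(-4*t)*sin(2*t).
Apply the initial conditions: y(0) = 56/425 + C1 = -5 and y'(0) = -133/425 - 4*C1 + 2*C2 = 1. Solving gives C1 = -2181/425, C2 = -4083/425.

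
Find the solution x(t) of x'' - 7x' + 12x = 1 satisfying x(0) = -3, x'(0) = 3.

Characteristic equation r² - 7r + 12 = 0 factors as (r - 4)(r - 3) = 0, so r = 4, 3.
Hence x_h = C1*exp(4*t) + C2*exp(3*t).
For the particular solution try x_p = A0. Substituting and matching coefficients of each power of t gives A0 = 1/12, so x_p = 1/12.
General solution: x = 1/12 + C1*exp(4*t) + C2*exp(3*t).
Apply the initial conditions: x(0) = 1/12 + C1 + C2 = -3 and x'(0) = 3*C2 + 4*C1 = 3. Solving gives C1 = 49/4, C2 = -46/3.

x = 1/12 - 46*exp(3*t)/3 + 49*exp(4*t)/4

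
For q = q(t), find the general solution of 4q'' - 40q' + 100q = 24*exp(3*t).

Divide through by 4: q'' - 10q' + 25q = 6*exp(3*t).
Characteristic equation r² - 10r + 25 = 0 has discriminant (-10)² - 4·(25) = 0, so r = 5 is a repeated root.
Hence q_h = (C1 + C2*t)*exp(5*t).
Try q_p = A*exp(3*t). Substituting into the equation and dividing by exp(3*t) gives A = 3/2, so q_p = 3*exp(3*t)/2.

q = 3*exp(3*t)/2 + C1*exp(5*t) + C2*t*exp(5*t)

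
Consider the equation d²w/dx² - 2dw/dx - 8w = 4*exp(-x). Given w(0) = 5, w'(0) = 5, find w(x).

Characteristic equation r² - 2r - 8 = 0 factors as (r - 4)(r + 2) = 0, so r = 4, -2.
Hence w_h = C1*exp(4*x) + C2*exp(-2*x).
Try w_p = A*exp(-x). Substituting into the equation and dividing by exp(-x) gives A = -4/5, so w_p = -4*exp(-x)/5.
General solution: w = -4*exp(-x)/5 + C1*exp(4*x) + C2*exp(-2*x).
Apply the initial conditions: w(0) = -4/5 + C1 + C2 = 5 and w'(0) = 4/5 - 2*C2 + 4*C1 = 5. Solving gives C1 = 79/30, C2 = 19/6.

w = -4*exp(-x)/5 + 19*exp(-2*x)/6 + 79*exp(4*x)/30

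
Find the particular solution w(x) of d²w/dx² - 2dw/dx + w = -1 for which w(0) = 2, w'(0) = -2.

Characteristic equation r² - 2r + 1 = 0 has discriminant (-2)² - 4·(1) = 0, so r = 1 is a repeated root.
Hence w_h = (C1 + C2*x)*exp(x).
For the particular solution try w_p = A0. Substituting and matching coefficients of each power of x gives A0 = -1, so w_p = -1.
General solution: w = -1 + C1*exp(x) + C2*x*exp(x).
Apply the initial conditions: w(0) = -1 + C1 = 2 and w'(0) = C1 + C2 = -2. Solving gives C1 = 3, C2 = -5.

w = -1 + 3*exp(x) - 5*x*exp(x)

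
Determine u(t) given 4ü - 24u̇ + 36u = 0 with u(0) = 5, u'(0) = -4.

u = 5*exp(3*t) - 19*t*exp(3*t)

Divide through by 4: u'' - 6u' + 9u = 0.
Characteristic equation r² - 6r + 9 = 0 has discriminant (-6)² - 4·(9) = 0, so r = 3 is a repeated root.
Hence u_h = (C1 + C2*t)*exp(3*t).
Apply the initial conditions: u(0) = C1 = 5 and u'(0) = C2 + 3*C1 = -4. Solving gives C1 = 5, C2 = -19.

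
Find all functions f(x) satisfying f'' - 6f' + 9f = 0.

f = C1*exp(3*x) + C2*x*exp(3*x)

Characteristic equation r² - 6r + 9 = 0 has discriminant (-6)² - 4·(9) = 0, so r = 3 is a repeated root.
Hence f_h = (C1 + C2*x)*exp(3*x).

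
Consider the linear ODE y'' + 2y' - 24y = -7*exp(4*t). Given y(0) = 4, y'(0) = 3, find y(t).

y = 123*exp(-6*t)/100 + 277*exp(4*t)/100 - 7*t*exp(4*t)/10

Characteristic equation r² + 2r - 24 = 0 factors as (r + 6)(r - 4) = 0, so r = -6, 4.
Hence y_h = C1*exp(-6*t) + C2*exp(4*t).
Since exp(4*t) solves the homogeneous equation (r = 4 is a root of multiplicity 1), multiply the trial by t. Try y_p = A*t*exp(4*t). Substituting into the equation and dividing by exp(4*t) gives A = -7/10, so y_p = -7*t*exp(4*t)/10.
General solution: y = C1*exp(-6*t) + C2*exp(4*t) - 7*t*exp(4*t)/10.
Apply the initial conditions: y(0) = C1 + C2 = 4 and y'(0) = -7/10 - 6*C1 + 4*C2 = 3. Solving gives C1 = 123/100, C2 = 277/100.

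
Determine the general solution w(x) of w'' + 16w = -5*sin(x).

Characteristic equation r² + 16 = 0 has discriminant (0)² - 4·(16) = -64 < 0, so r = ± 4i.
Hence w_h = C1*cos(4*x) + C2*sin(4*x).
Try w_p = A*cos(x) + B*sin(x). Substituting and equating the coefficients of cos(x) and sin(x) gives A = 0, B = -1/3, so w_p = -sin(x)/3.

w = -sin(x)/3 + C1*cos(4*x) + C2*sin(4*x)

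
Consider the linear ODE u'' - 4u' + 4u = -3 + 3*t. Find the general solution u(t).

Characteristic equation r² - 4r + 4 = 0 has discriminant (-4)² - 4·(4) = 0, so r = 2 is a repeated root.
Hence u_h = (C1 + C2*t)*exp(2*t).
For the particular solution try u_p = A0 + A1*t. Substituting and matching coefficients of each power of t gives A0 = 0, A1 = 3/4, so u_p = 3*t/4.

u = 3*t/4 + C1*exp(2*t) + C2*t*exp(2*t)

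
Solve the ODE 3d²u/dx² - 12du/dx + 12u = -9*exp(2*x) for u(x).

u = C1*exp(2*x) - 3*x**2*exp(2*x)/2 + C2*x*exp(2*x)

Divide through by 3: u'' - 4u' + 4u = -3*exp(2*x).
Characteristic equation r² - 4r + 4 = 0 has discriminant (-4)² - 4·(4) = 0, so r = 2 is a repeated root.
Hence u_h = (C1 + C2*x)*exp(2*x).
Since exp(2*x) solves the homogeneous equation (r = 2 is a root of multiplicity 2), multiply the trial by x^2. Try u_p = A*x^2*exp(2*x). Substituting into the equation and dividing by exp(2*x) gives A = -3/2, so u_p = -3*x^2*exp(2*x)/2.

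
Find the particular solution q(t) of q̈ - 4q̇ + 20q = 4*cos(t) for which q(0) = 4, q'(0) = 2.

q = -16*sin(t)/377 + 76*cos(t)/377 - 1047*exp(2*t)*sin(4*t)/754 + 1432*cos(4*t)*exp(2*t)/377

Characteristic equation r² - 4r + 20 = 0 has discriminant (-4)² - 4·(20) = -64 < 0, so r = 2 ± 4i.
Hence q_h = C1*cos(4*t)*exp(2*t) + C2*exp(2*t)*sin(4*t).
Try q_p = A*cos(t) + B*sin(t). Substituting and equating the coefficients of cos(t) and sin(t) gives A = 76/377, B = -16/377, so q_p = -16*sin(t)/377 + 76*cos(t)/377.
General solution: q = -16*sin(t)/377 + 76*cos(t)/377 + C1*cos(4*t)*exp(2*t) + C2*exp(2*t)*sin(4*t).
Apply the initial conditions: q(0) = 76/377 + C1 = 4 and q'(0) = -16/377 + 2*C1 + 4*C2 = 2. Solving gives C1 = 1432/377, C2 = -1047/754.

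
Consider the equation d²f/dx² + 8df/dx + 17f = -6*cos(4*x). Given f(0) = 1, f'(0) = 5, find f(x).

Characteristic equation r² + 8r + 17 = 0 has discriminant (8)² - 4·(17) = -4 < 0, so r = -4 ± i.
Hence f_h = C1*cos(x)*exp(-4*x) + C2*exp(-4*x)*sin(x).
Try f_p = A*cos(4*x) + B*sin(4*x). Substituting and equating the coefficients of cos(4x) and sin(4x) gives A = -6/1025, B = -192/1025, so f_p = -192*sin(4*x)/1025 - 6*cos(4*x)/1025.
General solution: f = -192*sin(4*x)/1025 - 6*cos(4*x)/1025 + C1*cos(x)*exp(-4*x) + C2*exp(-4*x)*sin(x).
Apply the initial conditions: f(0) = -6/1025 + C1 = 1 and f'(0) = -768/1025 + C2 - 4*C1 = 5. Solving gives C1 = 1031/1025, C2 = 10017/1025.

f = -192*sin(4*x)/1025 - 6*cos(4*x)/1025 + 1031*cos(x)*exp(-4*x)/1025 + 10017*exp(-4*x)*sin(x)/1025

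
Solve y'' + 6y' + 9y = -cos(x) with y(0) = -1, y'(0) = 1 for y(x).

y = -23*exp(-3*x)/25 - 3*sin(x)/50 - 2*cos(x)/25 - 17*x*exp(-3*x)/10

Characteristic equation r² + 6r + 9 = 0 has discriminant (6)² - 4·(9) = 0, so r = -3 is a repeated root.
Hence y_h = (C1 + C2*x)*exp(-3*x).
Try y_p = A*cos(x) + B*sin(x). Substituting and equating the coefficients of cos(x) and sin(x) gives A = -2/25, B = -3/50, so y_p = -3*sin(x)/50 - 2*cos(x)/25.
General solution: y = -3*sin(x)/50 - 2*cos(x)/25 + C1*exp(-3*x) + C2*x*exp(-3*x).
Apply the initial conditions: y(0) = -2/25 + C1 = -1 and y'(0) = -3/50 + C2 - 3*C1 = 1. Solving gives C1 = -23/25, C2 = -17/10.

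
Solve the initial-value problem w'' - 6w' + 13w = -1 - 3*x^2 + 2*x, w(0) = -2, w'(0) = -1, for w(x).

Characteristic equation r² - 6r + 13 = 0 has discriminant (-6)² - 4·(13) = -16 < 0, so r = 3 ± 2i.
Hence w_h = C1*cos(2*x)*exp(3*x) + C2*exp(3*x)*sin(2*x).
For the particular solution try w_p = A0 + A1*x + A2*x^2. Substituting and matching coefficients of each power of x gives A0 = -151/2197, A1 = -10/169, A2 = -3/13, so w_p = -151/2197 - 10*x/169 - 3*x^2/13.
General solution: w = -151/2197 - 10*x/169 - 3*x^2/13 + C1*cos(2*x)*exp(3*x) + C2*exp(3*x)*sin(2*x).
Apply the initial conditions: w(0) = -151/2197 + C1 = -2 and w'(0) = -10/169 + 2*C2 + 3*C1 = -1. Solving gives C1 = -4243/2197, C2 = 5331/2197.

w = -151/2197 - 10*x/169 - 3*x**2/13 - 4243*cos(2*x)*exp(3*x)/2197 + 5331*exp(3*x)*sin(2*x)/2197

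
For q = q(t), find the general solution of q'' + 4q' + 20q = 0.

Characteristic equation r² + 4r + 20 = 0 has discriminant (4)² - 4·(20) = -64 < 0, so r = -2 ± 4i.
Hence q_h = C1*cos(4*t)*exp(-2*t) + C2*exp(-2*t)*sin(4*t).

q = C1*cos(4*t)*exp(-2*t) + C2*exp(-2*t)*sin(4*t)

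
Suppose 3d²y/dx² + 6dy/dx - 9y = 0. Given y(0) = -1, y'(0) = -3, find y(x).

Divide through by 3: y'' + 2y' - 3y = 0.
Characteristic equation r² + 2r - 3 = 0 factors as (r - 1)(r + 3) = 0, so r = 1, -3.
Hence y_h = C1*exp(x) + C2*exp(-3*x).
Apply the initial conditions: y(0) = C1 + C2 = -1 and y'(0) = C1 - 3*C2 = -3. Solving gives C1 = -3/2, C2 = 1/2.

y = exp(-3*x)/2 - 3*exp(x)/2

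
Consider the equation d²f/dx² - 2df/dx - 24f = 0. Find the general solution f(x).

Characteristic equation r² - 2r - 24 = 0 factors as (r - 6)(r + 4) = 0, so r = 6, -4.
Hence f_h = C1*exp(6*x) + C2*exp(-4*x).

f = C1*exp(6*x) + C2*exp(-4*x)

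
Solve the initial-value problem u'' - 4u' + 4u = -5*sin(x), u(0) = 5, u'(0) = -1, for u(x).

u = -4*cos(x)/5 - 3*sin(x)/5 + 29*exp(2*x)/5 - 12*x*exp(2*x)

Characteristic equation r² - 4r + 4 = 0 has discriminant (-4)² - 4·(4) = 0, so r = 2 is a repeated root.
Hence u_h = (C1 + C2*x)*exp(2*x).
Try u_p = A*cos(x) + B*sin(x). Substituting and equating the coefficients of cos(x) and sin(x) gives A = -4/5, B = -3/5, so u_p = -4*cos(x)/5 - 3*sin(x)/5.
General solution: u = -4*cos(x)/5 - 3*sin(x)/5 + C1*exp(2*x) + C2*x*exp(2*x).
Apply the initial conditions: u(0) = -4/5 + C1 = 5 and u'(0) = -3/5 + C2 + 2*C1 = -1. Solving gives C1 = 29/5, C2 = -12.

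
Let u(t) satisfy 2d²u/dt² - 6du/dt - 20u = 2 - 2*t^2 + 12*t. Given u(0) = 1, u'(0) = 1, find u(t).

Divide through by 2: u'' - 3u' - 10u = 1 - t^2 + 6*t.
Characteristic equation r² - 3r - 10 = 0 factors as (r - 5)(r + 2) = 0, so r = 5, -2.
Hence u_h = C1*exp(5*t) + C2*exp(-2*t).
For the particular solution try u_p = A0 + A1*t + A2*t^2. Substituting and matching coefficients of each power of t gives A0 = 59/500, A1 = -33/50, A2 = 1/10, so u_p = 59/500 - 33*t/50 + t^2/10.
General solution: u = 59/500 - 33*t/50 + t^2/10 + C1*exp(5*t) + C2*exp(-2*t).
Apply the initial conditions: u(0) = 59/500 + C1 + C2 = 1 and u'(0) = -33/50 - 2*C2 + 5*C1 = 1. Solving gives C1 = 428/875, C2 = 11/28.

u = 59/500 - 33*t/50 + t**2/10 + 11*exp(-2*t)/28 + 428*exp(5*t)/875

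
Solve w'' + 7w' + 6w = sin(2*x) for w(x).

Characteristic equation r² + 7r + 6 = 0 factors as (r + 6)(r + 1) = 0, so r = -6, -1.
Hence w_h = C1*exp(-6*x) + C2*exp(-x).
Try w_p = A*cos(2*x) + B*sin(2*x). Substituting and equating the coefficients of cos(2x) and sin(2x) gives A = -7/100, B = 1/100, so w_p = -7*cos(2*x)/100 + sin(2*x)/100.

w = -7*cos(2*x)/100 + sin(2*x)/100 + C1*exp(-6*x) + C2*exp(-x)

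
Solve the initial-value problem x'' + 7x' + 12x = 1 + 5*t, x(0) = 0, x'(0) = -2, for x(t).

Characteristic equation r² + 7r + 12 = 0 factors as (r + 3)(r + 4) = 0, so r = -3, -4.
Hence x_h = C1*exp(-3*t) + C2*exp(-4*t).
For the particular solution try x_p = A0 + A1*t. Substituting and matching coefficients of each power of t gives A0 = -23/144, A1 = 5/12, so x_p = -23/144 + 5*t/12.
General solution: x = -23/144 + 5*t/12 + C1*exp(-3*t) + C2*exp(-4*t).
Apply the initial conditions: x(0) = -23/144 + C1 + C2 = 0 and x'(0) = 5/12 - 4*C2 - 3*C1 = -2. Solving gives C1 = -16/9, C2 = 31/16.

x = -23/144 - 16*exp(-3*t)/9 + 5*t/12 + 31*exp(-4*t)/16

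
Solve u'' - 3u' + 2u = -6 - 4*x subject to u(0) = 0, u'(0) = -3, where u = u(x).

u = -6 - 7*exp(2*x) - 2*x + 13*exp(x)

Characteristic equation r² - 3r + 2 = 0 factors as (r - 2)(r - 1) = 0, so r = 2, 1.
Hence u_h = C1*exp(2*x) + C2*exp(x).
For the particular solution try u_p = A0 + A1*x. Substituting and matching coefficients of each power of x gives A0 = -6, A1 = -2, so u_p = -6 - 2*x.
General solution: u = -6 - 2*x + C1*exp(2*x) + C2*exp(x).
Apply the initial conditions: u(0) = -6 + C1 + C2 = 0 and u'(0) = -2 + C2 + 2*C1 = -3. Solving gives C1 = -7, C2 = 13.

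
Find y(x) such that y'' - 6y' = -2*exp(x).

Characteristic equation r² - 6r = 0 factors as (r - 6)r = 0, so r = 6, 0.
Hence y_h = C1*exp(6*x) + C2.
Try y_p = A*exp(x). Substituting into the equation and dividing by exp(x) gives A = 2/5, so y_p = 2*exp(x)/5.

y = C2 + 2*exp(x)/5 + C1*exp(6*x)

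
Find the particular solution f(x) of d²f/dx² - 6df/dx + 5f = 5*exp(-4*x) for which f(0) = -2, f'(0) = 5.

Characteristic equation r² - 6r + 5 = 0 factors as (r - 1)(r - 5) = 0, so r = 1, 5.
Hence f_h = C1*exp(x) + C2*exp(5*x).
Try f_p = A*exp(-4*x). Substituting into the equation and dividing by exp(-4*x) gives A = 1/9, so f_p = exp(-4*x)/9.
General solution: f = exp(-4*x)/9 + C1*exp(x) + C2*exp(5*x).
Apply the initial conditions: f(0) = 1/9 + C1 + C2 = -2 and f'(0) = -4/9 + C1 + 5*C2 = 5. Solving gives C1 = -4, C2 = 17/9.

f = -4*exp(x) + exp(-4*x)/9 + 17*exp(5*x)/9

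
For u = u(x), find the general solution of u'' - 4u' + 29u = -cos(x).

u = -7*cos(x)/200 + sin(x)/200 + C1*cos(5*x)*exp(2*x) + C2*exp(2*x)*sin(5*x)

Characteristic equation r² - 4r + 29 = 0 has discriminant (-4)² - 4·(29) = -100 < 0, so r = 2 ± 5i.
Hence u_h = C1*cos(5*x)*exp(2*x) + C2*exp(2*x)*sin(5*x).
Try u_p = A*cos(x) + B*sin(x). Substituting and equating the coefficients of cos(x) and sin(x) gives A = -7/200, B = 1/200, so u_p = -7*cos(x)/200 + sin(x)/200.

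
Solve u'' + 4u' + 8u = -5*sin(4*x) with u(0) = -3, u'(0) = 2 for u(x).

Characteristic equation r² + 4r + 8 = 0 has discriminant (4)² - 4·(8) = -16 < 0, so r = -2 ± 2i.
Hence u_h = C1*cos(2*x)*exp(-2*x) + C2*exp(-2*x)*sin(2*x).
Try u_p = A*cos(4*x) + B*sin(4*x). Substituting and equating the coefficients of cos(4x) and sin(4x) gives A = 1/4, B = 1/8, so u_p = cos(4*x)/4 + sin(4*x)/8.
General solution: u = cos(4*x)/4 + sin(4*x)/8 + C1*cos(2*x)*exp(-2*x) + C2*exp(-2*x)*sin(2*x).
Apply the initial conditions: u(0) = 1/4 + C1 = -3 and u'(0) = 1/2 - 2*C1 + 2*C2 = 2. Solving gives C1 = -13/4, C2 = -5/2.

u = cos(4*x)/4 + sin(4*x)/8 - 13*cos(2*x)*exp(-2*x)/4 - 5*exp(-2*x)*sin(2*x)/2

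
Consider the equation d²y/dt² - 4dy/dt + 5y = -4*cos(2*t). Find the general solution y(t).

Characteristic equation r² - 4r + 5 = 0 has discriminant (-4)² - 4·(5) = -4 < 0, so r = 2 ± i.
Hence y_h = C1*cos(t)*exp(2*t) + C2*exp(2*t)*sin(t).
Try y_p = A*cos(2*t) + B*sin(2*t). Substituting and equating the coefficients of cos(2t) and sin(2t) gives A = -4/65, B = 32/65, so y_p = -4*cos(2*t)/65 + 32*sin(2*t)/65.

y = -4*cos(2*t)/65 + 32*sin(2*t)/65 + C1*cos(t)*exp(2*t) + C2*exp(2*t)*sin(t)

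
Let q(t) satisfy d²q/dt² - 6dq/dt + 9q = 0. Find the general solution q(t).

q = C1*exp(3*t) + C2*t*exp(3*t)

Characteristic equation r² - 6r + 9 = 0 has discriminant (-6)² - 4·(9) = 0, so r = 3 is a repeated root.
Hence q_h = (C1 + C2*t)*exp(3*t).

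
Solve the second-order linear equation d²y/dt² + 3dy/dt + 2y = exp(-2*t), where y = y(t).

Characteristic equation r² + 3r + 2 = 0 factors as (r + 2)(r + 1) = 0, so r = -2, -1.
Hence y_h = C1*exp(-2*t) + C2*exp(-t).
Since exp(-2*t) solves the homogeneous equation (r = -2 is a root of multiplicity 1), multiply the trial by t. Try y_p = A*t*exp(-2*t). Substituting into the equation and dividing by exp(-2*t) gives A = -1, so y_p = -t*exp(-2*t).

y = C1*exp(-2*t) + C2*exp(-t) - t*exp(-2*t)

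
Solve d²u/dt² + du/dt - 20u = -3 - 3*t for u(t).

u = 63/400 + 3*t/20 + C1*exp(4*t) + C2*exp(-5*t)

Characteristic equation r² + r - 20 = 0 factors as (r - 4)(r + 5) = 0, so r = 4, -5.
Hence u_h = C1*exp(4*t) + C2*exp(-5*t).
For the particular solution try u_p = A0 + A1*t. Substituting and matching coefficients of each power of t gives A0 = 63/400, A1 = 3/20, so u_p = 63/400 + 3*t/20.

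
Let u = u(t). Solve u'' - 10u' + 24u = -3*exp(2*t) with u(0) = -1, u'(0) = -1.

u = -7*exp(4*t)/4 - 3*exp(2*t)/8 + 9*exp(6*t)/8

Characteristic equation r² - 10r + 24 = 0 factors as (r - 4)(r - 6) = 0, so r = 4, 6.
Hence u_h = C1*exp(4*t) + C2*exp(6*t).
Try u_p = A*exp(2*t). Substituting into the equation and dividing by exp(2*t) gives A = -3/8, so u_p = -3*exp(2*t)/8.
General solution: u = -3*exp(2*t)/8 + C1*exp(4*t) + C2*exp(6*t).
Apply the initial conditions: u(0) = -3/8 + C1 + C2 = -1 and u'(0) = -3/4 + 4*C1 + 6*C2 = -1. Solving gives C1 = -7/4, C2 = 9/8.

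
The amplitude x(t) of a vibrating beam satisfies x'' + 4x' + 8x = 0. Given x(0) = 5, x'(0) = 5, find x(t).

x = 5*cos(2*t)*exp(-2*t) + 15*exp(-2*t)*sin(2*t)/2

Characteristic equation r² + 4r + 8 = 0 has discriminant (4)² - 4·(8) = -16 < 0, so r = -2 ± 2i.
Hence x_h = C1*cos(2*t)*exp(-2*t) + C2*exp(-2*t)*sin(2*t).
Apply the initial conditions: x(0) = C1 = 5 and x'(0) = -2*C1 + 2*C2 = 5. Solving gives C1 = 5, C2 = 15/2.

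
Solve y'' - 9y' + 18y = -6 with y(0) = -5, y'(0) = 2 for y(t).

Characteristic equation r² - 9r + 18 = 0 factors as (r - 6)(r - 3) = 0, so r = 6, 3.
Hence y_h = C1*exp(6*t) + C2*exp(3*t).
For the particular solution try y_p = A0. Substituting and matching coefficients of each power of t gives A0 = -1/3, so y_p = -1/3.
General solution: y = -1/3 + C1*exp(6*t) + C2*exp(3*t).
Apply the initial conditions: y(0) = -1/3 + C1 + C2 = -5 and y'(0) = 3*C2 + 6*C1 = 2. Solving gives C1 = 16/3, C2 = -10.

y = -1/3 - 10*exp(3*t) + 16*exp(6*t)/3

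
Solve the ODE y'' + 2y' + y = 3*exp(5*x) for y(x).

y = exp(5*x)/12 + C1*exp(-x) + C2*x*exp(-x)

Characteristic equation r² + 2r + 1 = 0 has discriminant (2)² - 4·(1) = 0, so r = -1 is a repeated root.
Hence y_h = (C1 + C2*x)*exp(-x).
Try y_p = A*exp(5*x). Substituting into the equation and dividing by exp(5*x) gives A = 1/12, so y_p = exp(5*x)/12.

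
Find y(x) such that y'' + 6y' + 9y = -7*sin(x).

Characteristic equation r² + 6r + 9 = 0 has discriminant (6)² - 4·(9) = 0, so r = -3 is a repeated root.
Hence y_h = (C1 + C2*x)*exp(-3*x).
Try y_p = A*cos(x) + B*sin(x). Substituting and equating the coefficients of cos(x) and sin(x) gives A = 21/50, B = -14/25, so y_p = -14*sin(x)/25 + 21*cos(x)/50.

y = -14*sin(x)/25 + 21*cos(x)/50 + C1*exp(-3*x) + C2*x*exp(-3*x)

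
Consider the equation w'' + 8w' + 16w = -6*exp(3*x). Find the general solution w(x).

w = -6*exp(3*x)/49 + C1*exp(-4*x) + C2*x*exp(-4*x)

Characteristic equation r² + 8r + 16 = 0 has discriminant (8)² - 4·(16) = 0, so r = -4 is a repeated root.
Hence w_h = (C1 + C2*x)*exp(-4*x).
Try w_p = A*exp(3*x). Substituting into the equation and dividing by exp(3*x) gives A = -6/49, so w_p = -6*exp(3*x)/49.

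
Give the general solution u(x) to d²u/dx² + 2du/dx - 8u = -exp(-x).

u = exp(-x)/9 + C1*exp(2*x) + C2*exp(-4*x)

Characteristic equation r² + 2r - 8 = 0 factors as (r - 2)(r + 4) = 0, so r = 2, -4.
Hence u_h = C1*exp(2*x) + C2*exp(-4*x).
Try u_p = A*exp(-x). Substituting into the equation and dividing by exp(-x) gives A = 1/9, so u_p = exp(-x)/9.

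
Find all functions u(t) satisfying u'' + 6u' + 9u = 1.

Characteristic equation r² + 6r + 9 = 0 has discriminant (6)² - 4·(9) = 0, so r = -3 is a repeated root.
Hence u_h = (C1 + C2*t)*exp(-3*t).
For the particular solution try u_p = A0. Substituting and matching coefficients of each power of t gives A0 = 1/9, so u_p = 1/9.

u = 1/9 + C1*exp(-3*t) + C2*t*exp(-3*t)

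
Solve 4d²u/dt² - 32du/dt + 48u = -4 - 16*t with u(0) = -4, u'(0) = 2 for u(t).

u = -11/36 - 49*exp(2*t)/8 - t/3 + 175*exp(6*t)/72

Divide through by 4: u'' - 8u' + 12u = -1 - 4*t.
Characteristic equation r² - 8r + 12 = 0 factors as (r - 2)(r - 6) = 0, so r = 2, 6.
Hence u_h = C1*exp(2*t) + C2*exp(6*t).
For the particular solution try u_p = A0 + A1*t. Substituting and matching coefficients of each power of t gives A0 = -11/36, A1 = -1/3, so u_p = -11/36 - t/3.
General solution: u = -11/36 - t/3 + C1*exp(2*t) + C2*exp(6*t).
Apply the initial conditions: u(0) = -11/36 + C1 + C2 = -4 and u'(0) = -1/3 + 2*C1 + 6*C2 = 2. Solving gives C1 = -49/8, C2 = 175/72.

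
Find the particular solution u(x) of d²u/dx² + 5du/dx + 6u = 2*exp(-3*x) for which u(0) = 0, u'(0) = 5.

Characteristic equation r² + 5r + 6 = 0 factors as (r + 3)(r + 2) = 0, so r = -3, -2.
Hence u_h = C1*exp(-3*x) + C2*exp(-2*x).
Since exp(-3*x) solves the homogeneous equation (r = -3 is a root of multiplicity 1), multiply the trial by x. Try u_p = A*x*exp(-3*x). Substituting into the equation and dividing by exp(-3*x) gives A = -2, so u_p = -2*x*exp(-3*x).
General solution: u = C1*exp(-3*x) + C2*exp(-2*x) - 2*x*exp(-3*x).
Apply the initial conditions: u(0) = C1 + C2 = 0 and u'(0) = -2 - 3*C1 - 2*C2 = 5. Solving gives C1 = -7, C2 = 7.

u = -7*exp(-3*x) + 7*exp(-2*x) - 2*x*exp(-3*x)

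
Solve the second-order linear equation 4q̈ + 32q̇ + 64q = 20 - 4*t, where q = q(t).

Divide through by 4: q'' + 8q' + 16q = 5 - t.
Characteristic equation r² + 8r + 16 = 0 has discriminant (8)² - 4·(16) = 0, so r = -4 is a repeated root.
Hence q_h = (C1 + C2*t)*exp(-4*t).
For the particular solution try q_p = A0 + A1*t. Substituting and matching coefficients of each power of t gives A0 = 11/32, A1 = -1/16, so q_p = 11/32 - t/16.

q = 11/32 - t/16 + C1*exp(-4*t) + C2*t*exp(-4*t)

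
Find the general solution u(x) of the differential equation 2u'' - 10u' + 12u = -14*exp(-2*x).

Divide through by 2: u'' - 5u' + 6u = -7*exp(-2*x).
Characteristic equation r² - 5r + 6 = 0 factors as (r - 3)(r - 2) = 0, so r = 3, 2.
Hence u_h = C1*exp(3*x) + C2*exp(2*x).
Try u_p = A*exp(-2*x). Substituting into the equation and dividing by exp(-2*x) gives A = -7/20, so u_p = -7*exp(-2*x)/20.

u = -7*exp(-2*x)/20 + C1*exp(3*x) + C2*exp(2*x)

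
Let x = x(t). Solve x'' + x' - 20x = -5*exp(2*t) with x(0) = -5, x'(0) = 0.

Characteristic equation r² + r - 20 = 0 factors as (r - 4)(r + 5) = 0, so r = 4, -5.
Hence x_h = C1*exp(4*t) + C2*exp(-5*t).
Try x_p = A*exp(2*t). Substituting into the equation and dividing by exp(2*t) gives A = 5/14, so x_p = 5*exp(2*t)/14.
General solution: x = 5*exp(2*t)/14 + C1*exp(4*t) + C2*exp(-5*t).
Apply the initial conditions: x(0) = 5/14 + C1 + C2 = -5 and x'(0) = 5/7 - 5*C2 + 4*C1 = 0. Solving gives C1 = -55/18, C2 = -145/63.

x = -145*exp(-5*t)/63 - 55*exp(4*t)/18 + 5*exp(2*t)/14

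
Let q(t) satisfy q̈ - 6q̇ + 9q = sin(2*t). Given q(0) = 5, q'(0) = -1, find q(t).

q = 5*sin(2*t)/169 + 12*cos(2*t)/169 + 833*exp(3*t)/169 - 206*t*exp(3*t)/13

Characteristic equation r² - 6r + 9 = 0 has discriminant (-6)² - 4·(9) = 0, so r = 3 is a repeated root.
Hence q_h = (C1 + C2*t)*exp(3*t).
Try q_p = A*cos(2*t) + B*sin(2*t). Substituting and equating the coefficients of cos(2t) and sin(2t) gives A = 12/169, B = 5/169, so q_p = 5*sin(2*t)/169 + 12*cos(2*t)/169.
General solution: q = 5*sin(2*t)/169 + 12*cos(2*t)/169 + C1*exp(3*t) + C2*t*exp(3*t).
Apply the initial conditions: q(0) = 12/169 + C1 = 5 and q'(0) = 10/169 + C2 + 3*C1 = -1. Solving gives C1 = 833/169, C2 = -206/13.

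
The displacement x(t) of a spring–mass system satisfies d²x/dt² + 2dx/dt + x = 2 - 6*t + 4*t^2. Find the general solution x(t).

x = 38 - 22*t + 4*t**2 + C1*exp(-t) + C2*t*exp(-t)

Characteristic equation r² + 2r + 1 = 0 has discriminant (2)² - 4·(1) = 0, so r = -1 is a repeated root.
Hence x_h = (C1 + C2*t)*exp(-t).
For the particular solution try x_p = A0 + A1*t + A2*t^2. Substituting and matching coefficients of each power of t gives A0 = 38, A1 = -22, A2 = 4, so x_p = 38 - 22*t + 4*t^2.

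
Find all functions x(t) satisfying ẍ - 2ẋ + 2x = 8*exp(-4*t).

x = 4*exp(-4*t)/13 + C1*cos(t)*exp(t) + C2*exp(t)*sin(t)

Characteristic equation r² - 2r + 2 = 0 has discriminant (-2)² - 4·(2) = -4 < 0, so r = 1 ± i.
Hence x_h = C1*cos(t)*exp(t) + C2*exp(t)*sin(t).
Try x_p = A*exp(-4*t). Substituting into the equation and dividing by exp(-4*t) gives A = 4/13, so x_p = 4*exp(-4*t)/13.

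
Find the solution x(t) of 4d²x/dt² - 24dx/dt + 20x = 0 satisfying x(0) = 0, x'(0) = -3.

Divide through by 4: x'' - 6x' + 5x = 0.
Characteristic equation r² - 6r + 5 = 0 factors as (r - 5)(r - 1) = 0, so r = 5, 1.
Hence x_h = C1*exp(5*t) + C2*exp(t).
Apply the initial conditions: x(0) = C1 + C2 = 0 and x'(0) = C2 + 5*C1 = -3. Solving gives C1 = -3/4, C2 = 3/4.

x = -3*exp(5*t)/4 + 3*exp(t)/4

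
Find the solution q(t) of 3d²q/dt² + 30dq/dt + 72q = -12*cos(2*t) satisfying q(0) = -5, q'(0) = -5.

q = -171*exp(-4*t)/10 - cos(2*t)/10 - sin(2*t)/10 + 61*exp(-6*t)/5

Divide through by 3: q'' + 10q' + 24q = -4*cos(2*t).
Characteristic equation r² + 10r + 24 = 0 factors as (r + 6)(r + 4) = 0, so r = -6, -4.
Hence q_h = C1*exp(-6*t) + C2*exp(-4*t).
Try q_p = A*cos(2*t) + B*sin(2*t). Substituting and equating the coefficients of cos(2t) and sin(2t) gives A = -1/10, B = -1/10, so q_p = -cos(2*t)/10 - sin(2*t)/10.
General solution: q = -cos(2*t)/10 - sin(2*t)/10 + C1*exp(-6*t) + C2*exp(-4*t).
Apply the initial conditions: q(0) = -1/10 + C1 + C2 = -5 and q'(0) = -1/5 - 6*C1 - 4*C2 = -5. Solving gives C1 = 61/5, C2 = -171/10.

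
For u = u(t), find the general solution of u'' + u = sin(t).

u = C1*cos(t) + C2*sin(t) - t*cos(t)/2

Characteristic equation r² + 1 = 0 has discriminant (0)² - 4·(1) = -4 < 0, so r = ± i.
Hence u_h = C1*cos(t) + C2*sin(t).
Since ±1i are characteristic roots, multiply the trial by t. Try u_p = t*(A*cos(t) + B*sin(t)). Substituting and equating the coefficients of cos(t) and sin(t) gives A = -1/2, B = 0, so u_p = -t*cos(t)/2.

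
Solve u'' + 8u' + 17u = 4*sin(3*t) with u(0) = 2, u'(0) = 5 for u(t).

Characteristic equation r² + 8r + 17 = 0 has discriminant (8)² - 4·(17) = -4 < 0, so r = -4 ± i.
Hence u_h = C1*cos(t)*exp(-4*t) + C2*exp(-4*t)*sin(t).
Try u_p = A*cos(3*t) + B*sin(3*t). Substituting and equating the coefficients of cos(3t) and sin(3t) gives A = -3/20, B = 1/20, so u_p = -3*cos(3*t)/20 + sin(3*t)/20.
General solution: u = -3*cos(3*t)/20 + sin(3*t)/20 + C1*cos(t)*exp(-4*t) + C2*exp(-4*t)*sin(t).
Apply the initial conditions: u(0) = -3/20 + C1 = 2 and u'(0) = 3/20 + C2 - 4*C1 = 5. Solving gives C1 = 43/20, C2 = 269/20.

u = -3*cos(3*t)/20 + sin(3*t)/20 + 43*cos(t)*exp(-4*t)/20 + 269*exp(-4*t)*sin(t)/20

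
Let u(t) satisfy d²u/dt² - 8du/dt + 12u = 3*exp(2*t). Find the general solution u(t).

Characteristic equation r² - 8r + 12 = 0 factors as (r - 6)(r - 2) = 0, so r = 6, 2.
Hence u_h = C1*exp(6*t) + C2*exp(2*t).
Since exp(2*t) solves the homogeneous equation (r = 2 is a root of multiplicity 1), multiply the trial by t. Try u_p = A*t*exp(2*t). Substituting into the equation and dividing by exp(2*t) gives A = -3/4, so u_p = -3*t*exp(2*t)/4.

u = C1*exp(6*t) + C2*exp(2*t) - 3*t*exp(2*t)/4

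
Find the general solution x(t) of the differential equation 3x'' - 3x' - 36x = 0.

Divide through by 3: x'' - x' - 12x = 0.
Characteristic equation r² - r - 12 = 0 factors as (r + 3)(r - 4) = 0, so r = -3, 4.
Hence x_h = C1*exp(-3*t) + C2*exp(4*t).

x = C1*exp(-3*t) + C2*exp(4*t)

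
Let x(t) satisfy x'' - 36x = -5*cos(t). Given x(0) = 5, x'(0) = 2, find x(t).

Characteristic equation r² - 36 = 0 factors as (r + 6)(r - 6) = 0, so r = -6, 6.
Hence x_h = C1*exp(-6*t) + C2*exp(6*t).
Try x_p = A*cos(t) + B*sin(t). Substituting and equating the coefficients of cos(t) and sin(t) gives A = 5/37, B = 0, so x_p = 5*cos(t)/37.
General solution: x = 5*cos(t)/37 + C1*exp(-6*t) + C2*exp(6*t).
Apply the initial conditions: x(0) = 5/37 + C1 + C2 = 5 and x'(0) = -6*C1 + 6*C2 = 2. Solving gives C1 = 503/222, C2 = 577/222.

x = 5*cos(t)/37 + 503*exp(-6*t)/222 + 577*exp(6*t)/222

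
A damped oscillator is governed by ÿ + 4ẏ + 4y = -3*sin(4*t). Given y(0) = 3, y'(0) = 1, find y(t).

Characteristic equation r² + 4r + 4 = 0 has discriminant (4)² - 4·(4) = 0, so r = -2 is a repeated root.
Hence y_h = (C1 + C2*t)*exp(-2*t).
Try y_p = A*cos(4*t) + B*sin(4*t). Substituting and equating the coefficients of cos(4t) and sin(4t) gives A = 3/25, B = 9/100, so y_p = 3*cos(4*t)/25 + 9*sin(4*t)/100.
General solution: y = 3*cos(4*t)/25 + 9*sin(4*t)/100 + C1*exp(-2*t) + C2*t*exp(-2*t).
Apply the initial conditions: y(0) = 3/25 + C1 = 3 and y'(0) = 9/25 + C2 - 2*C1 = 1. Solving gives C1 = 72/25, C2 = 32/5.

y = 3*cos(4*t)/25 + 9*sin(4*t)/100 + 72*exp(-2*t)/25 + 32*t*exp(-2*t)/5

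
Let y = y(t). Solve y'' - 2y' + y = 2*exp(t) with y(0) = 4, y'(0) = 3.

y = 4*exp(t) + t**2*exp(t) - t*exp(t)

Characteristic equation r² - 2r + 1 = 0 has discriminant (-2)² - 4·(1) = 0, so r = 1 is a repeated root.
Hence y_h = (C1 + C2*t)*exp(t).
Since exp(t) solves the homogeneous equation (r = 1 is a root of multiplicity 2), multiply the trial by t^2. Try y_p = A*t^2*exp(t). Substituting into the equation and dividing by exp(t) gives A = 1, so y_p = t^2*exp(t).
General solution: y = C1*exp(t) + t^2*exp(t) + C2*t*exp(t).
Apply the initial conditions: y(0) = C1 = 4 and y'(0) = C1 + C2 = 3. Solving gives C1 = 4, C2 = -1.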